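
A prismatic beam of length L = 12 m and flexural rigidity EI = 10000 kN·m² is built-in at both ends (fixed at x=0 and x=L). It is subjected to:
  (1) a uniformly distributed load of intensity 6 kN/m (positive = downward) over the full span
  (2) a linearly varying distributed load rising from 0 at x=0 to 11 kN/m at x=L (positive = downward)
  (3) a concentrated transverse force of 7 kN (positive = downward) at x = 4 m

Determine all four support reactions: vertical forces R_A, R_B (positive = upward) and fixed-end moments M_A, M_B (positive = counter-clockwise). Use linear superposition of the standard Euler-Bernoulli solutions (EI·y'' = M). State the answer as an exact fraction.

R_A = 8233/135 kN, M_A = 6176/45 kN·m, R_B = 11342/135 kN, M_B = -7084/45 kN·m

Load 1 — uniform load w=6 kN/m over full span:
  R_A = wL/2 = 6·12/2 = 36 kN
  M_A = wL²/12 = 6·12²/12 = 72 kN·m
  R_B = wL/2 = 6·12/2 = 36 kN
  M_B = -wL²/12 = -6·12²/12 = -72 kN·m
Load 2 — triangular load w₀=11 kN/m (0→w₀ over full span):
  R_A = 3w₀L/20 = 3·11·12/20 = 99/5 kN
  M_A = w₀L²/30 = 11·12²/30 = 264/5 kN·m
  R_B = 7w₀L/20 = 7·11·12/20 = 231/5 kN
  M_B = -w₀L²/20 = -11·12²/20 = -396/5 kN·m
Load 3 — point force P=7 kN at a=4 m (b=L-a=8):
  R_A = Pb²(3a+b)/L³ = 7·8²·(3·4+8)/12³ = 140/27 kN
  M_A = Pab²/L² = 7·4·8²/12² = 112/9 kN·m
  R_B = Pa²(a+3b)/L³ = 7·4²·(4+3·8)/12³ = 49/27 kN
  M_B = -Pa²b/L² = -7·4²·8/12² = -56/9 kN·m
Superposition: R_A = 8233/135 kN, M_A = 6176/45 kN·m, R_B = 11342/135 kN, M_B = -7084/45 kN·m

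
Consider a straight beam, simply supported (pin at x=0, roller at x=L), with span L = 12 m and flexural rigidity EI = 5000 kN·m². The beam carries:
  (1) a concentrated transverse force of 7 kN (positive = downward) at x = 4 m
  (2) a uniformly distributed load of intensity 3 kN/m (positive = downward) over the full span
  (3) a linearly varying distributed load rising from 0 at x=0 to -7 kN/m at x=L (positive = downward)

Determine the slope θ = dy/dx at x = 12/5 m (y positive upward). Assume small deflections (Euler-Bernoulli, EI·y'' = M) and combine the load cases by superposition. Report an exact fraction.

Load 1 — point force P=7 kN at a=4 m (b=L-a=8):
  θ_1 = -Pb(L²-b²-3x²)/(6LEI)  [x≤a] = -7·8·(12²-8²-3·(12/5)²)/(6·12·5000) = -1372/140625 rad
Load 2 — uniform load w=3 kN/m over full span:
  θ_2 = -w(L³-6Lx²+4x³)/(24EI) = -3·(12³-6·12·(12/5)²+4·(12/5)³)/(24·5000) = -2673/78125 rad
Load 3 — triangular load w₀=-7 kN/m (0→w₀ over full span):
  θ_3 = -w₀(7L⁴-30L²x²+15x⁴)/(360LEI) = -(-7)·(7·12⁴-30·12²·(12/5)²+15·(12/5)⁴)/(360·12·5000) = 15288/390625 rad
Superposition: θ = Σ θ_i = -16993/3515625 rad ≈ -0.004834 rad

θ(12/5) = -16993/3515625 rad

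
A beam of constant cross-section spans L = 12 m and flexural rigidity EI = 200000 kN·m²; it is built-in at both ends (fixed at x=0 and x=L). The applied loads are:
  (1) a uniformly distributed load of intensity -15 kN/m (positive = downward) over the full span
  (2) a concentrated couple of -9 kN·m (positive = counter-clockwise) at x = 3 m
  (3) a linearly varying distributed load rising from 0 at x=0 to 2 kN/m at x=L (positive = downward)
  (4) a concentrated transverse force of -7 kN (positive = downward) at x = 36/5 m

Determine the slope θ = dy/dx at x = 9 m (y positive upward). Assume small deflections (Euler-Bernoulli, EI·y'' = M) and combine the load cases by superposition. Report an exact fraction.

Load 1 — uniform load w=-15 kN/m over full span:
  θ_1 = -wx(L-x)(L-2x)/(12EI) = -(-15)·9·(12-9)·(12-2·9)/(12·200000) = -81/80000 rad
Load 2 — applied couple M₀=-9 kN·m at a=3 m (b=L-a=9):
  θ_2 = (R_Ax²/2 - M_Ax - M₀(x-a))/EI  [x>a] with R_A=-27/32, M_A=27/16 = ((-27/32)·9²/2 - (27/16)·9 - (-9)·(9-3))/200000 = 297/12800000 rad
Load 3 — triangular load w₀=2 kN/m (0→w₀ over full span):
  θ_3 = -w₀(2x(L-x)(L-2x)(x+2L)+x²(L-x)²)/(120LEI) = -2·(2·9·(12-9)·(12-2·9)·(9+2·12)+9²·(12-9)²)/(120·12·200000) = 1107/16000000 rad
Load 4 — point force P=-7 kN at a=36/5 m (b=L-a=24/5):
  θ_4 = Pa²(L-x)(2bL-(3b+a)(L-x))/(2L³EI)  [x>a] = (-7)·(36/5)²·(12-9)·(2·(24/5)·12-(3·(24/5)+(36/5))·(12-9))/(2·12³·200000) = -3969/50000000 rad
Superposition: θ = Σ θ_i = -1599183/1600000000 rad ≈ -0.000999 rad

θ(9) = -1599183/1600000000 rad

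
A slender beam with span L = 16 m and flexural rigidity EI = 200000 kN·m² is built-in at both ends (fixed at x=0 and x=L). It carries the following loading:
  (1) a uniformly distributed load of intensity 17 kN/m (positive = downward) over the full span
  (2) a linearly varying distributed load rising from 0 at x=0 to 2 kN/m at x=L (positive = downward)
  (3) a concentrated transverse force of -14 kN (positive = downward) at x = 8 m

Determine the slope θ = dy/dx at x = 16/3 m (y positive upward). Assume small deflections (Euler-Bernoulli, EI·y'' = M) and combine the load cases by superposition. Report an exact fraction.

Load 1 — uniform load w=17 kN/m over full span:
  θ_1 = -wx(L-x)(L-2x)/(12EI) = -17·(16/3)·(16-(16/3))·(16-2·(16/3))/(12·200000) = -544/253125 rad
Load 2 — triangular load w₀=2 kN/m (0→w₀ over full span):
  θ_2 = -w₀(2x(L-x)(L-2x)(x+2L)+x²(L-x)²)/(120LEI) = -2·(2·(16/3)·(16-(16/3))·(16-2·(16/3))·((16/3)+2·16)+(16/3)²·(16-(16/3))²)/(120·16·200000) = -512/3796875 rad
Load 3 — point force P=-14 kN at a=8 m (b=L-a=8):
  θ_3 = -Pb²x(2aL-(3a+b)x)/(2L³EI)  [x≤a] = -(-14)·8²·(16/3)·(2·8·16-(3·8+8)·(16/3))/(2·16³·200000) = 7/28125 rad
Superposition: θ = Σ θ_i = -7727/3796875 rad ≈ -0.002035 rad

θ(16/3) = -7727/3796875 rad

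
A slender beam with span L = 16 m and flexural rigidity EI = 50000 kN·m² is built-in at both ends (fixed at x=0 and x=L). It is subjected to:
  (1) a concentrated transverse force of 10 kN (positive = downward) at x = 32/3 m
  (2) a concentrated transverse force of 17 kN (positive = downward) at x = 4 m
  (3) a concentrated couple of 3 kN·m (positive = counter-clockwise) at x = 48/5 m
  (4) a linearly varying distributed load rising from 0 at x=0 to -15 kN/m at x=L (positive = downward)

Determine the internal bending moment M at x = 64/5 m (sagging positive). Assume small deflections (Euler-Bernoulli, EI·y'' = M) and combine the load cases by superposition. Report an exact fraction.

Load 1 — point force P=10 kN at a=32/3 m (b=L-a=16/3):
  M_1 = Pa²(a+3b)(L-x)/L³ - Pa²b/L²  [x>a] = 10·(32/3)²·((32/3)+3·(16/3))·(16-(64/5))/16³ - 10·(32/3)²·(16/3)/16² = 0 kN·m
Load 2 — point force P=17 kN at a=4 m (b=L-a=12):
  M_2 = Pa²(a+3b)(L-x)/L³ - Pa²b/L²  [x>a] = 17·4²·(4+3·12)·(16-(64/5))/16³ - 17·4²·12/16² = -17/4 kN·m
Load 3 — applied couple M₀=3 kN·m at a=48/5 m (b=L-a=32/5):
  M_3 = R_Ax - M_A - M₀  [x>a] with R_A=27/100, M_A=24/25 = (27/100)·(64/5) - (24/25) - 3 = -63/125 kN·m
Load 4 — triangular load w₀=-15 kN/m (0→w₀ over full span):
  M_4 = 3w₀Lx/20 - w₀L²/30 - w₀x³/(6L) = 3·(-15)·16·(64/5)/20 - (-15)·16²/30 - (-15)·(64/5)³/(6·16) = -128/25 kN·m
Superposition: M = Σ M_i = -4937/500 kN·m ≈ -9.874000 kN·m

M(64/5) = -4937/500 kN·m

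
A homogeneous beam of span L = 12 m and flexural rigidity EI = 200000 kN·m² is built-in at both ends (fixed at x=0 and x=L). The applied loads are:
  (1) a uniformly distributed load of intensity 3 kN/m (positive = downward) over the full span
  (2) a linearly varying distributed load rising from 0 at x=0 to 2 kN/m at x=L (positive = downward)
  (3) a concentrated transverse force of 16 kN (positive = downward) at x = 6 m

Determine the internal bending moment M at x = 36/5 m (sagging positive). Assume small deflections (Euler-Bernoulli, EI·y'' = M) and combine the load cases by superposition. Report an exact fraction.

Load 1 — uniform load w=3 kN/m over full span:
  M_1 = wLx/2 - wL²/12 - wx²/2 = 3·12·(36/5)/2 - 3·12²/12 - 3·(36/5)²/2 = 396/25 kN·m
Load 2 — triangular load w₀=2 kN/m (0→w₀ over full span):
  M_2 = 3w₀Lx/20 - w₀L²/30 - w₀x³/(6L) = 3·2·12·(36/5)/20 - 2·12²/30 - 2·(36/5)³/(6·12) = 744/125 kN·m
Load 3 — point force P=16 kN at a=6 m (b=L-a=6):
  M_3 = Pa²(a+3b)(L-x)/L³ - Pa²b/L²  [x>a] = 16·6²·(6+3·6)·(12-(36/5))/12³ - 16·6²·6/12² = 72/5 kN·m
Superposition: M = Σ M_i = 4524/125 kN·m ≈ 36.192000 kN·m

M(36/5) = 4524/125 kN·m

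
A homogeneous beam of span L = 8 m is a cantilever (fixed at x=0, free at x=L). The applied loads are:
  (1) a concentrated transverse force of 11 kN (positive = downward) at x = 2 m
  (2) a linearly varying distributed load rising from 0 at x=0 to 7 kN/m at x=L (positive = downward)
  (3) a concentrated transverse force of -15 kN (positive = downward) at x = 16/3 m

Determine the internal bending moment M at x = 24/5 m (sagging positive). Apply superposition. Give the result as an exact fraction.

Load 1 — point force P=11 kN at a=2 m (b=L-a=6):
  M_1 = 0  [x>a] = 0 kN·m
Load 2 — triangular load w₀=7 kN/m (0→w₀ over full span):
  M_2 = w₀Lx/2 - w₀L²/3 - w₀x³/(6L) = 7·8·(24/5)/2 - 7·8²/3 - 7·(24/5)³/(6·8) = -11648/375 kN·m
Load 3 — point force P=-15 kN at a=16/3 m (b=L-a=8/3):
  M_3 = -P(a-x)  [x≤a] = -(-15)·((16/3)-(24/5)) = 8 kN·m
Superposition: M = Σ M_i = -8648/375 kN·m ≈ -23.061333 kN·m

M(24/5) = -8648/375 kN·m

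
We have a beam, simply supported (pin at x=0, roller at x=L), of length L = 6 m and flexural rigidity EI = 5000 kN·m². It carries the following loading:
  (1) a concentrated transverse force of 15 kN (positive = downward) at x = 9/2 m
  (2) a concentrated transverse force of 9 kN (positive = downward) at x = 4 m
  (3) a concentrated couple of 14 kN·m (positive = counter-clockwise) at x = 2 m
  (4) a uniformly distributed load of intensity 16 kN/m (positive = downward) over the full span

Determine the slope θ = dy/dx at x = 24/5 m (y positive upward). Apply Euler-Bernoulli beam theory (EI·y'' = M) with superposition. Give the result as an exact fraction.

θ(24/5) = 1722071/60000000 rad

Load 1 — point force P=15 kN at a=9/2 m (b=L-a=3/2):
  θ_1 = -Pa(2L²-6Lx+3x²+a²)/(6LEI)  [x>a] = -15·(9/2)·(2·6²-6·6·(24/5)+3·(24/5)²+(9/2)²)/(6·6·5000) = 3429/800000 rad
Load 2 — point force P=9 kN at a=4 m (b=L-a=2):
  θ_2 = -Pa(2L²-6Lx+3x²+a²)/(6LEI)  [x>a] = -9·4·(2·6²-6·6·(24/5)+3·(24/5)²+4²)/(6·6·5000) = 49/15625 rad
Load 3 — applied couple M₀=14 kN·m at a=2 m (b=L-a=4):
  θ_3 = (M₀x²/(2L)-M₀(x-a)+C₁)/EI  [x>a] with C₁=M₀(3b²-L²)/(6L)=14/3 = (14·(24/5)²/(2·6)-14·((24/5)-2)+(14/3))/5000 = -287/187500 rad
Load 4 — uniform load w=16 kN/m over full span:
  θ_4 = -w(L³-6Lx²+4x³)/(24EI) = -16·(6³-6·6·(24/5)²+4·(24/5)³)/(24·5000) = 1782/78125 rad
Superposition: θ = Σ θ_i = 1722071/60000000 rad ≈ 0.028701 rad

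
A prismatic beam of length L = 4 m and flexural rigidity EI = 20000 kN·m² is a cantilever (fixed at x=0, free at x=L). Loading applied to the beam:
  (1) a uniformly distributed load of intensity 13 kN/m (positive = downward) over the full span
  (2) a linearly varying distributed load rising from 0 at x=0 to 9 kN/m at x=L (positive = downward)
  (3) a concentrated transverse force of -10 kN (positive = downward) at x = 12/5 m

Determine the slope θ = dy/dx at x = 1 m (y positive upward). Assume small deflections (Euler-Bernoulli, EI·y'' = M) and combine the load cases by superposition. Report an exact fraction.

Load 1 — uniform load w=13 kN/m over full span:
  θ_1 = -wx(x²-3Lx+3L²)/(6EI) = -13·1·(1²-3·4·1+3·4²)/(6·20000) = -481/120000 rad
Load 2 — triangular load w₀=9 kN/m (0→w₀ over full span):
  θ_2 = (w₀Lx²/4-w₀L²x/3-w₀x⁴/(24L))/EI = (9·4·1²/4-9·4²·1/3-9·1⁴/(24·4))/20000 = -1251/640000 rad
Load 3 — point force P=-10 kN at a=12/5 m (b=L-a=8/5):
  θ_3 = -Px(2a-x)/(2EI)  [x≤a] = -(-10)·1·(2·(12/5)-1)/(2·20000) = 19/20000 rad
Superposition: θ = Σ θ_i = -77/15360 rad ≈ -0.005013 rad

θ(1) = -77/15360 rad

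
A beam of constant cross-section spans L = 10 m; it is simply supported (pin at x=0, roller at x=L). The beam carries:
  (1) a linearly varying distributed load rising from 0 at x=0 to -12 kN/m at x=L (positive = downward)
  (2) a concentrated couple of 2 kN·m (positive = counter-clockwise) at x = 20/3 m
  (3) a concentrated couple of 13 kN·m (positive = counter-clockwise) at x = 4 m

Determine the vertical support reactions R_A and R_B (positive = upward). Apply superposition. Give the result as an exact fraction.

R_A = -37/2 kN, R_B = -83/2 kN

Load 1 — triangular load w₀=-12 kN/m (0→w₀ over full span):
  R_A = w₀L/6 = (-12)·10/6 = -20 kN
  R_B = w₀L/3 = (-12)·10/3 = -40 kN
Load 2 — applied couple M₀=2 kN·m at a=20/3 m (b=L-a=10/3):
  R_A = M₀/L = 2/10 = 1/5 kN
  R_B = -M₀/L = -2/10 = -1/5 kN
Load 3 — applied couple M₀=13 kN·m at a=4 m (b=L-a=6):
  R_A = M₀/L = 13/10 kN
  R_B = -M₀/L = -13/10 kN
Superposition: R_A = -37/2 kN, R_B = -83/2 kN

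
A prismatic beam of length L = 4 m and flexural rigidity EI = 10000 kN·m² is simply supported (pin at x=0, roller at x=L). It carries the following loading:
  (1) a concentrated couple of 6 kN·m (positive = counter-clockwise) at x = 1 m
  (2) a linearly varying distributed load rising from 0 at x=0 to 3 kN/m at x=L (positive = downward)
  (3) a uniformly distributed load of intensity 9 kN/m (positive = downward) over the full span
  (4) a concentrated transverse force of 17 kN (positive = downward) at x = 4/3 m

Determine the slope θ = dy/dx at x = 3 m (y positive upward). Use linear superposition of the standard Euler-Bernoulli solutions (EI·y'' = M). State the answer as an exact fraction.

θ(3) = 354251/129600000 rad

Load 1 — applied couple M₀=6 kN·m at a=1 m (b=L-a=3):
  θ_1 = (M₀x²/(2L)-M₀(x-a)+C₁)/EI  [x>a] with C₁=M₀(3b²-L²)/(6L)=11/4 = (6·3²/(2·4)-6·(3-1)+(11/4))/10000 = -1/4000 rad
Load 2 — triangular load w₀=3 kN/m (0→w₀ over full span):
  θ_2 = -w₀(7L⁴-30L²x²+15x⁴)/(360LEI) = -3·(7·4⁴-30·4²·3²+15·3⁴)/(360·4·10000) = 1313/4800000 rad
Load 3 — uniform load w=9 kN/m over full span:
  θ_3 = -w(L³-6Lx²+4x³)/(24EI) = -9·(4³-6·4·3²+4·3³)/(24·10000) = 33/20000 rad
Load 4 — point force P=17 kN at a=4/3 m (b=L-a=8/3):
  θ_4 = -Pa(2L²-6Lx+3x²+a²)/(6LEI)  [x>a] = -17·(4/3)·(2·4²-6·4·3+3·3²+(4/3)²)/(6·4·10000) = 1717/1620000 rad
Superposition: θ = Σ θ_i = 354251/129600000 rad ≈ 0.002733 rad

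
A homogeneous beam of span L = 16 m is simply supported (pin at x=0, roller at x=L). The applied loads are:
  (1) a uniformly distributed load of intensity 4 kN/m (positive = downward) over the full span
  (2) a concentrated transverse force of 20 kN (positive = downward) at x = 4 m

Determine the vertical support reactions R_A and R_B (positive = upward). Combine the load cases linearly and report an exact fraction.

Load 1 — uniform load w=4 kN/m over full span:
  R_A = wL/2 = 4·16/2 = 32 kN
  R_B = wL/2 = 4·16/2 = 32 kN
Load 2 — point force P=20 kN at a=4 m (b=L-a=12):
  R_A = Pb/L = 20·12/16 = 15 kN
  R_B = Pa/L = 20·4/16 = 5 kN
Superposition: R_A = 47 kN, R_B = 37 kN

R_A = 47 kN, R_B = 37 kN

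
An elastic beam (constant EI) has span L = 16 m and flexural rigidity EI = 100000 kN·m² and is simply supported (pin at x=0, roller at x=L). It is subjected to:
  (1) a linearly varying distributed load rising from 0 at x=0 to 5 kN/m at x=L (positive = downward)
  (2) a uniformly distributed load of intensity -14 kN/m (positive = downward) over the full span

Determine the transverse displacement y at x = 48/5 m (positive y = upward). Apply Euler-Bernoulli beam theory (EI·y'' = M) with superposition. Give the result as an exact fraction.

y(48/5) = 2726912/29296875 m

Load 1 — triangular load w₀=5 kN/m (0→w₀ over full span):
  y_1 = -w₀x(7L⁴-10L²x²+3x⁴)/(360LEI) = -5·(48/5)·(7·16⁴-10·16²·(48/5)²+3·(48/5)⁴)/(360·16·100000) = -606208/29296875 m
Load 2 — uniform load w=-14 kN/m over full span:
  y_2 = -wx(L³-2Lx²+x³)/(24EI) = -(-14)·(48/5)·(16³-2·16·(48/5)²+(48/5)³)/(24·100000) = 222208/1953125 m
Superposition: y = Σ y_i = 2726912/29296875 m ≈ 0.093079 m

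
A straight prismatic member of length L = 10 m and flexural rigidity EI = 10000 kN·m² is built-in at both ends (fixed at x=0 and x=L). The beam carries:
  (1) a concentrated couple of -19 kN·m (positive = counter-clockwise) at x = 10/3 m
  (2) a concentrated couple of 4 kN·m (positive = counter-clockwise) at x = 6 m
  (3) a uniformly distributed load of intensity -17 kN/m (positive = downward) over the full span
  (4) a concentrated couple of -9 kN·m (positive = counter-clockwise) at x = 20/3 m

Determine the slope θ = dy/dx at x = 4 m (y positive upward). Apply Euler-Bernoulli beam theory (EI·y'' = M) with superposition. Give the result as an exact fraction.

θ(4) = 3893/625000 rad

Load 1 — applied couple M₀=-19 kN·m at a=10/3 m (b=L-a=20/3):
  θ_1 = (R_Ax²/2 - M_Ax - M₀(x-a))/EI  [x>a] with R_A=-38/15, M_A=0 = ((-38/15)·4²/2 - 0·4 - (-19)·(4-(10/3)))/10000 = -19/25000 rad
Load 2 — applied couple M₀=4 kN·m at a=6 m (b=L-a=4):
  θ_2 = (R_Ax²/2 - M_Ax)/EI  [x≤a] with R_A=72/125, M_A=32/25 = ((72/125)·4²/2 - (32/25)·4)/10000 = -4/78125 rad
Load 3 — uniform load w=-17 kN/m over full span:
  θ_3 = -wx(L-x)(L-2x)/(12EI) = -(-17)·4·(10-4)·(10-2·4)/(12·10000) = 17/2500 rad
Load 4 — applied couple M₀=-9 kN·m at a=20/3 m (b=L-a=10/3):
  θ_4 = (R_Ax²/2 - M_Ax)/EI  [x≤a] with R_A=-6/5, M_A=-3 = ((-6/5)·4²/2 - (-3)·4)/10000 = 3/12500 rad
Superposition: θ = Σ θ_i = 3893/625000 rad ≈ 0.006229 rad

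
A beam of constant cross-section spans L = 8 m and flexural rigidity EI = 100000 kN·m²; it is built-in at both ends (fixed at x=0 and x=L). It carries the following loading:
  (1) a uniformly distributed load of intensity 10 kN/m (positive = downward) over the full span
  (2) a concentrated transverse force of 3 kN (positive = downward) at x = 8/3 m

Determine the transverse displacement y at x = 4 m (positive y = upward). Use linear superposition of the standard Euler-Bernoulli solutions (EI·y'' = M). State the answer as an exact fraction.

y(4) = -19/16875 m

Load 1 — uniform load w=10 kN/m over full span:
  y_1 = -wx²(L-x)²/(24EI) = -10·4²·(8-4)²/(24·100000) = -2/1875 m
Load 2 — point force P=3 kN at a=8/3 m (b=L-a=16/3):
  y_2 = -Pa²(L-x)²(3bL-(3b+a)(L-x))/(6L³EI)  [x>a] = -3·(8/3)²·(8-4)²·(3·(16/3)·8-(3·(16/3)+(8/3))·(8-4))/(6·8³·100000) = -1/16875 m
Superposition: y = Σ y_i = -19/16875 m ≈ -0.001126 m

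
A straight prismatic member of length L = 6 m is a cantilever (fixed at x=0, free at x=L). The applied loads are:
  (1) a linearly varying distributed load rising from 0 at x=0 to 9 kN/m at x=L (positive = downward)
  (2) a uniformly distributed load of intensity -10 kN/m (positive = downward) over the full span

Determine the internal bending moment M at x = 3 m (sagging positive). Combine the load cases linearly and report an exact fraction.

M(3) = 45/4 kN·m

Load 1 — triangular load w₀=9 kN/m (0→w₀ over full span):
  M_1 = w₀Lx/2 - w₀L²/3 - w₀x³/(6L) = 9·6·3/2 - 9·6²/3 - 9·3³/(6·6) = -135/4 kN·m
Load 2 — uniform load w=-10 kN/m over full span:
  M_2 = -w(L-x)²/2 = -(-10)·(6-3)²/2 = 45 kN·m
Superposition: M = Σ M_i = 45/4 kN·m ≈ 11.250000 kN·m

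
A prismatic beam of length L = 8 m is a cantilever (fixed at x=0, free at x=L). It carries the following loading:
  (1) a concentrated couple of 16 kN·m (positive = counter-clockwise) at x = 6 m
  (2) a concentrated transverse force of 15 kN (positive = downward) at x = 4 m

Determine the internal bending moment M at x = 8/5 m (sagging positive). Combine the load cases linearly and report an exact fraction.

Load 1 — applied couple M₀=16 kN·m at a=6 m (b=L-a=2):
  M_1 = M₀  [x≤a] = 16 = 16 kN·m
Load 2 — point force P=15 kN at a=4 m (b=L-a=4):
  M_2 = -P(a-x)  [x≤a] = -15·(4-(8/5)) = -36 kN·m
Superposition: M = Σ M_i = -20 kN·m ≈ -20.000000 kN·m

M(8/5) = -20 kN·m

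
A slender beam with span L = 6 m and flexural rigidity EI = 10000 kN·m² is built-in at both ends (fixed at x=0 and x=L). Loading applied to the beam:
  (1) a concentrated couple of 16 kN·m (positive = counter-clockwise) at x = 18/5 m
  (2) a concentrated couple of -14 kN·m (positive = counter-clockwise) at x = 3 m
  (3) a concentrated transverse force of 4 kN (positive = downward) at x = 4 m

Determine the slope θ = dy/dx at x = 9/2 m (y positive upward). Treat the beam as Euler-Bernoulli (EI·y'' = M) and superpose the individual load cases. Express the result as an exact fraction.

θ(9/2) = 1901/4000000 rad

Load 1 — applied couple M₀=16 kN·m at a=18/5 m (b=L-a=12/5):
  θ_1 = (R_Ax²/2 - M_Ax - M₀(x-a))/EI  [x>a] with R_A=96/25, M_A=128/25 = ((96/25)·(9/2)²/2 - (128/25)·(9/2) - 16·((9/2)-(18/5)))/10000 = 9/62500 rad
Load 2 — applied couple M₀=-14 kN·m at a=3 m (b=L-a=3):
  θ_2 = (R_Ax²/2 - M_Ax - M₀(x-a))/EI  [x>a] with R_A=-7/2, M_A=-7/2 = ((-7/2)·(9/2)²/2 - (-7/2)·(9/2) - (-14)·((9/2)-3))/10000 = 21/160000 rad
Load 3 — point force P=4 kN at a=4 m (b=L-a=2):
  θ_3 = Pa²(L-x)(2bL-(3b+a)(L-x))/(2L³EI)  [x>a] = 4·4²·(6-(9/2))·(2·2·6-(3·2+4)·(6-(9/2)))/(2·6³·10000) = 1/5000 rad
Superposition: θ = Σ θ_i = 1901/4000000 rad ≈ 0.000475 rad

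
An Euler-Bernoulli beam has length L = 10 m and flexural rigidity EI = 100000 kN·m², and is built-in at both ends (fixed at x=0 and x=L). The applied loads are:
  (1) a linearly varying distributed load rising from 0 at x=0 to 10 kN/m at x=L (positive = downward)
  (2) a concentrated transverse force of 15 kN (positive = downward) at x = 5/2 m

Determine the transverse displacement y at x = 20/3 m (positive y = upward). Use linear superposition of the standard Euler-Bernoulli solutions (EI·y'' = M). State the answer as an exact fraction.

Load 1 — triangular load w₀=10 kN/m (0→w₀ over full span):
  y_1 = -w₀x²(L-x)²(x+2L)/(120LEI) = -10·(20/3)²·(10-(20/3))²·((20/3)+2·10)/(120·10·100000) = -4/3645 m
Load 2 — point force P=15 kN at a=5/2 m (b=L-a=15/2):
  y_2 = -Pa²(L-x)²(3bL-(3b+a)(L-x))/(6L³EI)  [x>a] = -15·(5/2)²·(10-(20/3))²·(3·(15/2)·10-(3·(15/2)+(5/2))·(10-(20/3)))/(6·10³·100000) = -17/69120 m
Superposition: y = Σ y_i = -2507/1866240 m ≈ -0.001343 m

y(20/3) = -2507/1866240 m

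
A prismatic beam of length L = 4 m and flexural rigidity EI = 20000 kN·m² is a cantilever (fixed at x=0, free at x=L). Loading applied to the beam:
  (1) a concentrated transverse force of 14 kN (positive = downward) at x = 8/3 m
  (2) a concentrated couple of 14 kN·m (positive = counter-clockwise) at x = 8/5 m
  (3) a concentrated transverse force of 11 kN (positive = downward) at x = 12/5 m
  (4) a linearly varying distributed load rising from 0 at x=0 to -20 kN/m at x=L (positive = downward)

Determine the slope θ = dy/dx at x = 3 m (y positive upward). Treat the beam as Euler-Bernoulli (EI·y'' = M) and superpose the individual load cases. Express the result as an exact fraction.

Load 1 — point force P=14 kN at a=8/3 m (b=L-a=4/3):
  θ_1 = -Pa²/(2EI)  [x>a] = -14·(8/3)²/(2·20000) = -14/5625 rad
Load 2 — applied couple M₀=14 kN·m at a=8/5 m (b=L-a=12/5):
  θ_2 = M₀a/EI  [x>a] = 14·(8/5)/20000 = 7/6250 rad
Load 3 — point force P=11 kN at a=12/5 m (b=L-a=8/5):
  θ_3 = -Pa²/(2EI)  [x>a] = -11·(12/5)²/(2·20000) = -99/62500 rad
Load 4 — triangular load w₀=-20 kN/m (0→w₀ over full span):
  θ_4 = (w₀Lx²/4-w₀L²x/3-w₀x⁴/(24L))/EI = ((-20)·4·3²/4-(-20)·4²·3/3-(-20)·3⁴/(24·4))/20000 = 251/32000 rad
Superposition: θ = Σ θ_i = 176071/36000000 rad ≈ 0.004891 rad

θ(3) = 176071/36000000 rad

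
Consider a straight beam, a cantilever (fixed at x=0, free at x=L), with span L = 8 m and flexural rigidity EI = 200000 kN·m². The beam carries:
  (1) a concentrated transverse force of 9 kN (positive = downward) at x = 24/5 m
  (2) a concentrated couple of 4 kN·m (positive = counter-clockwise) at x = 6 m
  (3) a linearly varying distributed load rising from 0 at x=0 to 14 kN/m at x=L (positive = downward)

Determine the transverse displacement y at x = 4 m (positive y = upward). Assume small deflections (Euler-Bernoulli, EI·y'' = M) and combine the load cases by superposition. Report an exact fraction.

y(4) = -949/93750 m

Load 1 — point force P=9 kN at a=24/5 m (b=L-a=16/5):
  y_1 = -Px²(3a-x)/(6EI)  [x≤a] = -9·4²·(3·(24/5)-4)/(6·200000) = -39/31250 m
Load 2 — applied couple M₀=4 kN·m at a=6 m (b=L-a=2):
  y_2 = M₀x²/(2EI)  [x≤a] = 4·4²/(2·200000) = 1/6250 m
Load 3 — triangular load w₀=14 kN/m (0→w₀ over full span):
  y_3 = (w₀Lx³/12-w₀L²x²/6-w₀x⁵/(120L))/EI = (14·8·4³/12-14·8²·4²/6-14·4⁵/(120·8))/200000 = -847/93750 m
Superposition: y = Σ y_i = -949/93750 m ≈ -0.010123 m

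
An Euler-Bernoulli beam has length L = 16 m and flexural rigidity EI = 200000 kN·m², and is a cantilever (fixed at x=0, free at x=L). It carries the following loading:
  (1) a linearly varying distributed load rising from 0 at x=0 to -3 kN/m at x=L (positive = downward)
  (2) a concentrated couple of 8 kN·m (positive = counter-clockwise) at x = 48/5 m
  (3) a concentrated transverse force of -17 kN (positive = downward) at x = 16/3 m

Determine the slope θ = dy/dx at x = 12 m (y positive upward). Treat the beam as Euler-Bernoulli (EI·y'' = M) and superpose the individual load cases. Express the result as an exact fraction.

Load 1 — triangular load w₀=-3 kN/m (0→w₀ over full span):
  θ_1 = (w₀Lx²/4-w₀L²x/3-w₀x⁴/(24L))/EI = ((-3)·16·12²/4-(-3)·16²·12/3-(-3)·12⁴/(24·16))/200000 = 753/100000 rad
Load 2 — applied couple M₀=8 kN·m at a=48/5 m (b=L-a=32/5):
  θ_2 = M₀a/EI  [x>a] = 8·(48/5)/200000 = 6/15625 rad
Load 3 — point force P=-17 kN at a=16/3 m (b=L-a=32/3):
  θ_3 = -Pa²/(2EI)  [x>a] = -(-17)·(16/3)²/(2·200000) = 34/28125 rad
Superposition: θ = Σ θ_i = 41053/4500000 rad ≈ 0.009123 rad

θ(12) = 41053/4500000 rad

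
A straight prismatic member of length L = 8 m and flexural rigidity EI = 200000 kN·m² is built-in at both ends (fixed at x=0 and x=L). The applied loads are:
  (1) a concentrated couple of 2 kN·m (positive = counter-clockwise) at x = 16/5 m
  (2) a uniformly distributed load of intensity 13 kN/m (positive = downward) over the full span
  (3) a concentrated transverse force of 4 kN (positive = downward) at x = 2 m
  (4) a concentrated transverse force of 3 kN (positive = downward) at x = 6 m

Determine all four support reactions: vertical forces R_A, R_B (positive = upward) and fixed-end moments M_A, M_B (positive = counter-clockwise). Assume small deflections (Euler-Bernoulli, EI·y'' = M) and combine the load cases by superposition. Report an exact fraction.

R_A = 44963/800 kN, M_A = 45119/600 kN·m, R_B = 43837/800 kN, M_B = -44141/600 kN·m

Load 1 — applied couple M₀=2 kN·m at a=16/5 m (b=L-a=24/5):
  R_A = 6M₀ab/L³ = 6·2·(16/5)·(24/5)/8³ = 9/25 kN
  M_A = M₀b(2a-b)/L² = 2·(24/5)·(2·(16/5)-(24/5))/8² = 6/25 kN·m
  R_B = -6M₀ab/L³ = -6·2·(16/5)·(24/5)/8³ = -9/25 kN
  M_B = M₀a(2b-a)/L² = 2·(16/5)·(2·(24/5)-(16/5))/8² = 16/25 kN·m
Load 2 — uniform load w=13 kN/m over full span:
  R_A = wL/2 = 13·8/2 = 52 kN
  M_A = wL²/12 = 13·8²/12 = 208/3 kN·m
  R_B = wL/2 = 13·8/2 = 52 kN
  M_B = -wL²/12 = -13·8²/12 = -208/3 kN·m
Load 3 — point force P=4 kN at a=2 m (b=L-a=6):
  R_A = Pb²(3a+b)/L³ = 4·6²·(3·2+6)/8³ = 27/8 kN
  M_A = Pab²/L² = 4·2·6²/8² = 9/2 kN·m
  R_B = Pa²(a+3b)/L³ = 4·2²·(2+3·6)/8³ = 5/8 kN
  M_B = -Pa²b/L² = -4·2²·6/8² = -3/2 kN·m
Load 4 — point force P=3 kN at a=6 m (b=L-a=2):
  R_A = Pb²(3a+b)/L³ = 3·2²·(3·6+2)/8³ = 15/32 kN
  M_A = Pab²/L² = 3·6·2²/8² = 9/8 kN·m
  R_B = Pa²(a+3b)/L³ = 3·6²·(6+3·2)/8³ = 81/32 kN
  M_B = -Pa²b/L² = -3·6²·2/8² = -27/8 kN·m
Superposition: R_A = 44963/800 kN, M_A = 45119/600 kN·m, R_B = 43837/800 kN, M_B = -44141/600 kN·m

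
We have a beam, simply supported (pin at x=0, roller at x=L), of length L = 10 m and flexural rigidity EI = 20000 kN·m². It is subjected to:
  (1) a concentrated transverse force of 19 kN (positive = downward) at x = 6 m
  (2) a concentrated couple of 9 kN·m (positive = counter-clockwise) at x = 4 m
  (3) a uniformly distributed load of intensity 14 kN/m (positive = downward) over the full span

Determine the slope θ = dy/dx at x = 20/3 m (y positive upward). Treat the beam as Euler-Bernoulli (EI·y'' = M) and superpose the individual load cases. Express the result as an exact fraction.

θ(20/3) = 68107/4050000 rad

Load 1 — point force P=19 kN at a=6 m (b=L-a=4):
  θ_1 = -Pa(2L²-6Lx+3x²+a²)/(6LEI)  [x>a] = -19·6·(2·10²-6·10·(20/3)+3·(20/3)²+6²)/(6·10·20000) = 437/150000 rad
Load 2 — applied couple M₀=9 kN·m at a=4 m (b=L-a=6):
  θ_2 = (M₀x²/(2L)-M₀(x-a)+C₁)/EI  [x>a] with C₁=M₀(3b²-L²)/(6L)=6/5 = (9·(20/3)²/(2·10)-9·((20/3)-4)+(6/5))/20000 = -7/50000 rad
Load 3 — uniform load w=14 kN/m over full span:
  θ_3 = -w(L³-6Lx²+4x³)/(24EI) = -14·(10³-6·10·(20/3)²+4·(20/3)³)/(24·20000) = 91/6480 rad
Superposition: θ = Σ θ_i = 68107/4050000 rad ≈ 0.016817 rad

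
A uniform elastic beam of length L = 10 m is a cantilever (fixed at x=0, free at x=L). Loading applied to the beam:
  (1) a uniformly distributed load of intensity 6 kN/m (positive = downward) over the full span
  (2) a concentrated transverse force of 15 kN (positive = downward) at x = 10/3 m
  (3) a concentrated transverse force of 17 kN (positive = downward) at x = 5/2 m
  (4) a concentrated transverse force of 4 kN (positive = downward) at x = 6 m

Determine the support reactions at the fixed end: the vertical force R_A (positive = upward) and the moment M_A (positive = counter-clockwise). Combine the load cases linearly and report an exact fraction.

Load 1 — uniform load w=6 kN/m over full span:
  R_A = wL = 6·10 = 60 kN
  M_A = wL²/2 = 6·10²/2 = 300 kN·m
Load 2 — point force P=15 kN at a=10/3 m (b=L-a=20/3):
  R_A = P = 15 kN
  M_A = Pa = 15·(10/3) = 50 kN·m
Load 3 — point force P=17 kN at a=5/2 m (b=L-a=15/2):
  R_A = P = 17 kN
  M_A = Pa = 17·(5/2) = 85/2 kN·m
Load 4 — point force P=4 kN at a=6 m (b=L-a=4):
  R_A = P = 4 kN
  M_A = Pa = 4·6 = 24 kN·m
Superposition: R_A = 96 kN, M_A = 833/2 kN·m

R_A = 96 kN, M_A = 833/2 kN·m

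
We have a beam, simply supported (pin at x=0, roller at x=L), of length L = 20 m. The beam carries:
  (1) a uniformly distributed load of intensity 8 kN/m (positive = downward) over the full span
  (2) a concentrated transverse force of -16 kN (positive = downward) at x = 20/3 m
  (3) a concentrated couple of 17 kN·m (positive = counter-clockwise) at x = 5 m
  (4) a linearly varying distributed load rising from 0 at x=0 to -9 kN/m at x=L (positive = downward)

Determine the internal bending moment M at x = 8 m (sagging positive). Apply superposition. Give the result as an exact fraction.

Load 1 — uniform load w=8 kN/m over full span:
  M_1 = wx(L-x)/2 = 8·8·(20-8)/2 = 384 kN·m
Load 2 — point force P=-16 kN at a=20/3 m (b=L-a=40/3):
  M_2 = Pa(L-x)/L  [x>a] = (-16)·(20/3)·(20-8)/20 = -64 kN·m
Load 3 — applied couple M₀=17 kN·m at a=5 m (b=L-a=15):
  M_3 = M₀x/L - M₀  [x>a] = 17·8/20 - 17 = -51/5 kN·m
Load 4 — triangular load w₀=-9 kN/m (0→w₀ over full span):
  M_4 = w₀Lx/6 - w₀x³/(6L) = (-9)·20·8/6 - (-9)·8³/(6·20) = -1008/5 kN·m
Superposition: M = Σ M_i = 541/5 kN·m ≈ 108.200000 kN·m

M(8) = 541/5 kN·m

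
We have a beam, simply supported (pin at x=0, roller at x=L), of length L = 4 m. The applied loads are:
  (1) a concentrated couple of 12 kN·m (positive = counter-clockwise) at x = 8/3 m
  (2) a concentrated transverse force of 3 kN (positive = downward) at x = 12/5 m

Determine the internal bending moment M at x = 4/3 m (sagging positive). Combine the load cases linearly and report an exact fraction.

Load 1 — applied couple M₀=12 kN·m at a=8/3 m (b=L-a=4/3):
  M_1 = M₀x/L  [x≤a] = 12·(4/3)/4 = 4 kN·m
Load 2 — point force P=3 kN at a=12/5 m (b=L-a=8/5):
  M_2 = Pbx/L  [x≤a] = 3·(8/5)·(4/3)/4 = 8/5 kN·m
Superposition: M = Σ M_i = 28/5 kN·m ≈ 5.600000 kN·m

M(4/3) = 28/5 kN·m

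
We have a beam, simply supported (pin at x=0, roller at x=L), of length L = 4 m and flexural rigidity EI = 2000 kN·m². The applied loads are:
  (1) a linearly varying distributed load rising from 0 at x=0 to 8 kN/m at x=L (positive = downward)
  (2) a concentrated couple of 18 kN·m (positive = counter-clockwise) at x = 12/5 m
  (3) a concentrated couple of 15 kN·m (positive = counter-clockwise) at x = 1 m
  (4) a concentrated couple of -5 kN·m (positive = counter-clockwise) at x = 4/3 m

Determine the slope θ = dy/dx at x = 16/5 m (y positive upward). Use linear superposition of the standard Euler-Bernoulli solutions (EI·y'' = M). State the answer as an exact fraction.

θ(16/5) = 29551/10000000 rad

Load 1 — triangular load w₀=8 kN/m (0→w₀ over full span):
  θ_1 = -w₀(7L⁴-30L²x²+15x⁴)/(360LEI) = -8·(7·4⁴-30·4²·(16/5)²+15·(16/5)⁴)/(360·4·2000) = 3028/703125 rad
Load 2 — applied couple M₀=18 kN·m at a=12/5 m (b=L-a=8/5):
  θ_2 = (M₀x²/(2L)-M₀(x-a)+C₁)/EI  [x>a] with C₁=M₀(3b²-L²)/(6L)=-156/25 = (18·(16/5)²/(2·4)-18·((16/5)-(12/5))+(-156/25))/2000 = 3/2500 rad
Load 3 — applied couple M₀=15 kN·m at a=1 m (b=L-a=3):
  θ_3 = (M₀x²/(2L)-M₀(x-a)+C₁)/EI  [x>a] with C₁=M₀(3b²-L²)/(6L)=55/8 = (15·(16/5)²/(2·4)-15·((16/5)-1)+(55/8))/2000 = -277/80000 rad
Load 4 — applied couple M₀=-5 kN·m at a=4/3 m (b=L-a=8/3):
  θ_4 = (M₀x²/(2L)-M₀(x-a)+C₁)/EI  [x>a] with C₁=M₀(3b²-L²)/(6L)=-10/9 = ((-5)·(16/5)²/(2·4)-(-5)·((16/5)-(4/3))+(-10/9))/2000 = 41/45000 rad
Superposition: θ = Σ θ_i = 29551/10000000 rad ≈ 0.002955 rad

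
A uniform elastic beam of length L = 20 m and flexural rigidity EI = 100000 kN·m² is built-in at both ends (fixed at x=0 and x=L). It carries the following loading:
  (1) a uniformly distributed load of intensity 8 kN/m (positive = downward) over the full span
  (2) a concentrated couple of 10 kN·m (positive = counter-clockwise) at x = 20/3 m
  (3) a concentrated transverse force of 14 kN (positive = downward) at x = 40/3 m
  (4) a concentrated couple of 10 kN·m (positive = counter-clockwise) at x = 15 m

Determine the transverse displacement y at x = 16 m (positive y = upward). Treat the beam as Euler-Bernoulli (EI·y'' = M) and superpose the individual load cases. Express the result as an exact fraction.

Load 1 — uniform load w=8 kN/m over full span:
  y_1 = -wx²(L-x)²/(24EI) = -8·16²·(20-16)²/(24·100000) = -128/9375 m
Load 2 — applied couple M₀=10 kN·m at a=20/3 m (b=L-a=40/3):
  y_2 = (R_Ax³/6 - M_Ax²/2 - M₀(x-a)²/2)/EI  [x>a] with R_A=2/3, M_A=0 = ((2/3)·16³/6 - 0·16²/2 - 10·(16-(20/3))²/2)/100000 = 11/56250 m
Load 3 — point force P=14 kN at a=40/3 m (b=L-a=20/3):
  y_3 = -Pa²(L-x)²(3bL-(3b+a)(L-x))/(6L³EI)  [x>a] = -14·(40/3)²·(20-16)²·(3·(20/3)·20-(3·(20/3)+(40/3))·(20-16))/(6·20³·100000) = -112/50625 m
Load 4 — applied couple M₀=10 kN·m at a=15 m (b=L-a=5):
  y_4 = (R_Ax³/6 - M_Ax²/2 - M₀(x-a)²/2)/EI  [x>a] with R_A=9/16, M_A=25/8 = ((9/16)·16³/6 - (25/8)·16²/2 - 10·(16-15)²/2)/100000 = -21/100000 m
Superposition: y = Σ y_i = -128629/8100000 m ≈ -0.015880 m

y(16) = -128629/8100000 m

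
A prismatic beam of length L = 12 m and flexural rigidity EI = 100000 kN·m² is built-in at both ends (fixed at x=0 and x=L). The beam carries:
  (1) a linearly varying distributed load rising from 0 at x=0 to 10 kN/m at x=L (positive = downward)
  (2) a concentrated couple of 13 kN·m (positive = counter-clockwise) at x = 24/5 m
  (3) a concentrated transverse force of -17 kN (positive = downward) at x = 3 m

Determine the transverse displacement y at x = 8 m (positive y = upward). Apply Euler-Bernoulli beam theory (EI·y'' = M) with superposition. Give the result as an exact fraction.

Load 1 — triangular load w₀=10 kN/m (0→w₀ over full span):
  y_1 = -w₀x²(L-x)²(x+2L)/(120LEI) = -10·8²·(12-8)²·(8+2·12)/(120·12·100000) = -64/28125 m
Load 2 — applied couple M₀=13 kN·m at a=24/5 m (b=L-a=36/5):
  y_2 = (R_Ax³/6 - M_Ax²/2 - M₀(x-a)²/2)/EI  [x>a] with R_A=39/25, M_A=39/25 = ((39/25)·8³/6 - (39/25)·8²/2 - 13·(8-(24/5))²/2)/100000 = 13/78125 m
Load 3 — point force P=-17 kN at a=3 m (b=L-a=9):
  y_3 = -Pa²(L-x)²(3bL-(3b+a)(L-x))/(6L³EI)  [x>a] = -(-17)·3²·(12-8)²·(3·9·12-(3·9+3)·(12-8))/(6·12³·100000) = 289/600000 m
Superposition: y = Σ y_i = -73237/45000000 m ≈ -0.001627 m

y(8) = -73237/45000000 m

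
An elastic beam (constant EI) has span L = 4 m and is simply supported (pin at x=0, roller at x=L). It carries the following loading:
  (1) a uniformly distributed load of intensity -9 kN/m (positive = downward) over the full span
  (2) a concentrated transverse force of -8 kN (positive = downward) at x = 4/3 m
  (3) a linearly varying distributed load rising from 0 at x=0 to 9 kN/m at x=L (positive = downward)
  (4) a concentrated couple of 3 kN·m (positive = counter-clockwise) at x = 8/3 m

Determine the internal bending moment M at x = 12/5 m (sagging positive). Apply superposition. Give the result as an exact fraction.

M(12/5) = -3949/375 kN·m

Load 1 — uniform load w=-9 kN/m over full span:
  M_1 = wx(L-x)/2 = (-9)·(12/5)·(4-(12/5))/2 = -432/25 kN·m
Load 2 — point force P=-8 kN at a=4/3 m (b=L-a=8/3):
  M_2 = Pa(L-x)/L  [x>a] = (-8)·(4/3)·(4-(12/5))/4 = -64/15 kN·m
Load 3 — triangular load w₀=9 kN/m (0→w₀ over full span):
  M_3 = w₀Lx/6 - w₀x³/(6L) = 9·4·(12/5)/6 - 9·(12/5)³/(6·4) = 1152/125 kN·m
Load 4 — applied couple M₀=3 kN·m at a=8/3 m (b=L-a=4/3):
  M_4 = M₀x/L  [x≤a] = 3·(12/5)/4 = 9/5 kN·m
Superposition: M = Σ M_i = -3949/375 kN·m ≈ -10.530667 kN·m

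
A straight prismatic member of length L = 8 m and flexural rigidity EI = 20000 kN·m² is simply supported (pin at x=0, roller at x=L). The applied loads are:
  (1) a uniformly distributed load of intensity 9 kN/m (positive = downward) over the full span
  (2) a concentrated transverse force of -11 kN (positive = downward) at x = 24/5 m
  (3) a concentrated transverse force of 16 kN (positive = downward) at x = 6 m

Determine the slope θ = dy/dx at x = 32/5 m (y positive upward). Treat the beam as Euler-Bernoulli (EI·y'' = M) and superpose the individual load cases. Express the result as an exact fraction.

Load 1 — uniform load w=9 kN/m over full span:
  θ_1 = -w(L³-6Lx²+4x³)/(24EI) = -9·(8³-6·8·(32/5)²+4·(32/5)³)/(24·20000) = 594/78125 rad
Load 2 — point force P=-11 kN at a=24/5 m (b=L-a=16/5):
  θ_2 = -Pa(2L²-6Lx+3x²+a²)/(6LEI)  [x>a] = -(-11)·(24/5)·(2·8²-6·8·(32/5)+3·(32/5)²+(24/5)²)/(6·8·20000) = -143/78125 rad
Load 3 — point force P=16 kN at a=6 m (b=L-a=2):
  θ_3 = -Pa(2L²-6Lx+3x²+a²)/(6LEI)  [x>a] = -16·6·(2·8²-6·8·(32/5)+3·(32/5)²+6²)/(6·8·20000) = 127/62500 rad
Superposition: θ = Σ θ_i = 2439/312500 rad ≈ 0.007805 rad

θ(32/5) = 2439/312500 rad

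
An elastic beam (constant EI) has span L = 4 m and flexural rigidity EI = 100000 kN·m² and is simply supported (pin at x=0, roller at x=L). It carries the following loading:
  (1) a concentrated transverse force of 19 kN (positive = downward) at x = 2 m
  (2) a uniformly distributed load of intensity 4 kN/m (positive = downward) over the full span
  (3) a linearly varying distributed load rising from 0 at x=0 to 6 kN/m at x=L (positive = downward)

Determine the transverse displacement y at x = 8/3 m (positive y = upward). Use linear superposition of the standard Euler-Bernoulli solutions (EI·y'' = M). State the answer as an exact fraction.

Load 1 — point force P=19 kN at a=2 m (b=L-a=2):
  y_1 = -Pa(L-x)(2Lx-a²-x²)/(6LEI)  [x>a] = -19·2·(4-(8/3))·(2·4·(8/3)-2²-(8/3)²)/(6·4·100000) = -437/2025000 m
Load 2 — uniform load w=4 kN/m over full span:
  y_2 = -wx(L³-2Lx²+x³)/(24EI) = -4·(8/3)·(4³-2·4·(8/3)²+(8/3)³)/(24·100000) = -88/759375 m
Load 3 — triangular load w₀=6 kN/m (0→w₀ over full span):
  y_3 = -w₀x(7L⁴-10L²x²+3x⁴)/(360LEI) = -6·(8/3)·(7·4⁴-10·4²·(8/3)²+3·(8/3)⁴)/(360·4·100000) = -68/759375 m
Superposition: y = Σ y_i = -853/2025000 m ≈ -0.000421 m

y(8/3) = -853/2025000 m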